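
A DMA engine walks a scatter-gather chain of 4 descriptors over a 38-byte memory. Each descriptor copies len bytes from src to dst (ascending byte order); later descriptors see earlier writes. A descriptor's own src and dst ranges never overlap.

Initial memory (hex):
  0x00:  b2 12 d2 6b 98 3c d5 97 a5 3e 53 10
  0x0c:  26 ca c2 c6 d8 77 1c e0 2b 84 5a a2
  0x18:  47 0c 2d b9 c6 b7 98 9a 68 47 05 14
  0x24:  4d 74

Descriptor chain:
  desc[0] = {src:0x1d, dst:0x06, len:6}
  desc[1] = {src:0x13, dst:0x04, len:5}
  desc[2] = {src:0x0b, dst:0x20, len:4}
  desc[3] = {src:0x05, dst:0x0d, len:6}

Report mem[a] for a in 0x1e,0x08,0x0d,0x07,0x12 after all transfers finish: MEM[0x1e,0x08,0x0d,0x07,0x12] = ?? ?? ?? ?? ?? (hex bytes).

  after D0: wrote 6B at 0x06 = b7989a684705
  after D1: wrote 5B at 0x04 = e02b845aa2
  after D2: wrote 4B at 0x20 = 0526cac2
  after D3: wrote 6B at 0x0d = 2b845aa26847
query mem[0x1e]=0x98, mem[0x08]=0xa2, mem[0x0d]=0x2b, mem[0x07]=0x5a, mem[0x12]=0x47

MEM[0x1e,0x08,0x0d,0x07,0x12] = 98 a2 2b 5a 47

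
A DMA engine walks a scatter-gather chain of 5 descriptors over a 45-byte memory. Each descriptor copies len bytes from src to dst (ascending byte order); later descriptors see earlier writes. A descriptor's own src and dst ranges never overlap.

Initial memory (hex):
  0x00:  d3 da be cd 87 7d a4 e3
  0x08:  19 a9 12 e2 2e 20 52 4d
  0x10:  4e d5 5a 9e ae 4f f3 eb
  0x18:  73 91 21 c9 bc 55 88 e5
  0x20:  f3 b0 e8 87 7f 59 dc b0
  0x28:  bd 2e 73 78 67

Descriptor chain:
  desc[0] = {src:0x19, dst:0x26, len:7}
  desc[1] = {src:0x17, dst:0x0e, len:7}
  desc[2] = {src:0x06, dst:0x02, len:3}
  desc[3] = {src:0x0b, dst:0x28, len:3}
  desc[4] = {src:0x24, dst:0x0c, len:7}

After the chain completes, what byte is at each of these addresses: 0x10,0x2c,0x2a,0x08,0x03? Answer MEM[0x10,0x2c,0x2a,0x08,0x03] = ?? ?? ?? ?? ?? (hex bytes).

  after D0: wrote 7B at 0x26 = 9121c9bc5588e5
  after D1: wrote 7B at 0x0e = eb739121c9bc55
  after D2: wrote 3B at 0x02 = a4e319
  after D3: wrote 3B at 0x28 = e22e20
  after D4: wrote 7B at 0x0c = 7f599121e22e20
query mem[0x10]=0xe2, mem[0x2c]=0xe5, mem[0x2a]=0x20, mem[0x08]=0x19, mem[0x03]=0xe3

MEM[0x10,0x2c,0x2a,0x08,0x03] = e2 e5 20 19 e3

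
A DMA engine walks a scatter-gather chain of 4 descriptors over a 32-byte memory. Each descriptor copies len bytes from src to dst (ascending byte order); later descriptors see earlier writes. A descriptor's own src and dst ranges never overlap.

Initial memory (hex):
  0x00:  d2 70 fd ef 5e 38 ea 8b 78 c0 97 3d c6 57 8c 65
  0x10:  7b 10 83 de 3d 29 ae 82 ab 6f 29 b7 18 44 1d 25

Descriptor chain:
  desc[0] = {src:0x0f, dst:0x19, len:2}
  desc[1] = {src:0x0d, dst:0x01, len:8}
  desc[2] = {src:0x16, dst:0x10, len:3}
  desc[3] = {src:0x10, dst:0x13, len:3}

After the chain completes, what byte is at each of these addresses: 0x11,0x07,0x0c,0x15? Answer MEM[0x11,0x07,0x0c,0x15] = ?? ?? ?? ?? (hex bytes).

#0 dst[0x19+2] := {0x65,0x7b}
#1 dst[0x01+8] := {0x57,0x8c,0x65,0x7b,0x10,0x83,0xde,0x3d}
#2 dst[0x10+3] := {0xae,0x82,0xab}
#3 dst[0x13+3] := {0xae,0x82,0xab}
query mem[0x11]=0x82, mem[0x07]=0xde, mem[0x0c]=0xc6, mem[0x15]=0xab

MEM[0x11,0x07,0x0c,0x15] = 82 de c6 ab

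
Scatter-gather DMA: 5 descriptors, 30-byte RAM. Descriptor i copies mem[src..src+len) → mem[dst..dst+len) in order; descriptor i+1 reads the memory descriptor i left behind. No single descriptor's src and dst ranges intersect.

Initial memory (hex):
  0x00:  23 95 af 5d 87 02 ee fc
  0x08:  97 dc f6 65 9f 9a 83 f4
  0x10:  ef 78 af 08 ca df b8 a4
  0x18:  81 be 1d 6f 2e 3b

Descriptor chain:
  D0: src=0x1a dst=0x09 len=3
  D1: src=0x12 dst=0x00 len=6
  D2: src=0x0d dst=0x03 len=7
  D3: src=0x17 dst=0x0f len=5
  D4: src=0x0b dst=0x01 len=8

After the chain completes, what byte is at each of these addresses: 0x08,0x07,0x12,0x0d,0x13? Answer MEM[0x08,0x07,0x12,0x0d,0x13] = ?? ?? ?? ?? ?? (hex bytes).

[0] 0x1a->0x09 len=3 : 1d 6f 2e
[1] 0x12->0x00 len=6 : af 08 ca df b8 a4
[2] 0x0d->0x03 len=7 : 9a 83 f4 ef 78 af 08
[3] 0x17->0x0f len=5 : a4 81 be 1d 6f
[4] 0x0b->0x01 len=8 : 2e 9f 9a 83 a4 81 be 1d
query mem[0x08]=0x1d, mem[0x07]=0xbe, mem[0x12]=0x1d, mem[0x0d]=0x9a, mem[0x13]=0x6f

MEM[0x08,0x07,0x12,0x0d,0x13] = 1d be 1d 9a 6f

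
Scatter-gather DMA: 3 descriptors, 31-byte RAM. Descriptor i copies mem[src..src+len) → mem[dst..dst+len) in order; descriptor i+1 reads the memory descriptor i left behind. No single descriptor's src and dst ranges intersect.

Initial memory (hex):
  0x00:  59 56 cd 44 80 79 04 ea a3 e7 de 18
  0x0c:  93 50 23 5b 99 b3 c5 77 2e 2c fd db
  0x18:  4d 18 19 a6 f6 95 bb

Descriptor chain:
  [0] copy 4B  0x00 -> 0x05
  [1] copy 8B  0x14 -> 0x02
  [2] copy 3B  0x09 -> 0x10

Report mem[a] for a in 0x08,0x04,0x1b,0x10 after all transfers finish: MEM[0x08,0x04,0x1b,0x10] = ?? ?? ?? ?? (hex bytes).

#0 dst[0x05+4] := {0x59,0x56,0xcd,0x44}
#1 dst[0x02+8] := {0x2e,0x2c,0xfd,0xdb,0x4d,0x18,0x19,0xa6}
#2 dst[0x10+3] := {0xa6,0xde,0x18}
query mem[0x08]=0x19, mem[0x04]=0xfd, mem[0x1b]=0xa6, mem[0x10]=0xa6

MEM[0x08,0x04,0x1b,0x10] = 19 fd a6 a6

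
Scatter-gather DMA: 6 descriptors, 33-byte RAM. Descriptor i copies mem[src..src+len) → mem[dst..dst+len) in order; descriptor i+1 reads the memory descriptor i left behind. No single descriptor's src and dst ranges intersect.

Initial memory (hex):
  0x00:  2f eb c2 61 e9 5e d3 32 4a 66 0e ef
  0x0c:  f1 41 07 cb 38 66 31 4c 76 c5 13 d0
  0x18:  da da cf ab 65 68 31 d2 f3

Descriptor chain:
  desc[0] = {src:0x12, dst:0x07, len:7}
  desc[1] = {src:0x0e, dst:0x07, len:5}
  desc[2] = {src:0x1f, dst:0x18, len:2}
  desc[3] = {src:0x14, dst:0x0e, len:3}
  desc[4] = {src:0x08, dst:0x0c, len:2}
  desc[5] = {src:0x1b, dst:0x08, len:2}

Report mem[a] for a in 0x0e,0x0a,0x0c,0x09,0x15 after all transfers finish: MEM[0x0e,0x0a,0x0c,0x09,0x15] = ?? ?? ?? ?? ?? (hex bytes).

MEM[0x0e,0x0a,0x0c,0x09,0x15] = 76 66 cb 65 c5

  after D0: wrote 7B at 0x07 = 314c76c513d0da
  after D1: wrote 5B at 0x07 = 07cb386631
  after D2: wrote 2B at 0x18 = d2f3
  after D3: wrote 3B at 0x0e = 76c513
  after D4: wrote 2B at 0x0c = cb38
  after D5: wrote 2B at 0x08 = ab65
query mem[0x0e]=0x76, mem[0x0a]=0x66, mem[0x0c]=0xcb, mem[0x09]=0x65, mem[0x15]=0xc5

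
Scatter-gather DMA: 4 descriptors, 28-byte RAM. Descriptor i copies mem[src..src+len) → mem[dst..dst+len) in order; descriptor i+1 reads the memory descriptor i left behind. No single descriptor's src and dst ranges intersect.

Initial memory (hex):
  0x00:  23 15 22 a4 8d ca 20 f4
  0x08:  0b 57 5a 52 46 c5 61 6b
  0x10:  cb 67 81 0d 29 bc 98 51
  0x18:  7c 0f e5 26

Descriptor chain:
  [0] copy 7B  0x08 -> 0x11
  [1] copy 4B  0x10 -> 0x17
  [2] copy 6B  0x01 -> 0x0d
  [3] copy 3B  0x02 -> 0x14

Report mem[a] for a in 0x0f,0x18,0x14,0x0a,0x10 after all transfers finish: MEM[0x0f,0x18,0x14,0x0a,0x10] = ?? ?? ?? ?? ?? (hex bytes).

MEM[0x0f,0x18,0x14,0x0a,0x10] = a4 0b 22 5a 8d

D0: mem[0x11..0x17] <- [0b 57 5a 52 46 c5 61]
D1: mem[0x17..0x1a] <- [cb 0b 57 5a]
D2: mem[0x0d..0x12] <- [15 22 a4 8d ca 20]
D3: mem[0x14..0x16] <- [22 a4 8d]
query mem[0x0f]=0xa4, mem[0x18]=0x0b, mem[0x14]=0x22, mem[0x0a]=0x5a, mem[0x10]=0x8d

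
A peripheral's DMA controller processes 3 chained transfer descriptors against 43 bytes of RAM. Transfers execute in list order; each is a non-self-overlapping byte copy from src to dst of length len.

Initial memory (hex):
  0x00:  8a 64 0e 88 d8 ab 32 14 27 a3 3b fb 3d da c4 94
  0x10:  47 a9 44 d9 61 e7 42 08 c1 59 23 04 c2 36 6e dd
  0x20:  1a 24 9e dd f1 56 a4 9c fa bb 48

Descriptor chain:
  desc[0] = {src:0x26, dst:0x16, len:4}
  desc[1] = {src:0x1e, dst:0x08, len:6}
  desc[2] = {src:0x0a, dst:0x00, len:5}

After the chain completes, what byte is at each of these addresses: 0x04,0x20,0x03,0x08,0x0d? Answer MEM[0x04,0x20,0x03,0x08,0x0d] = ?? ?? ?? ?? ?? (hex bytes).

MEM[0x04,0x20,0x03,0x08,0x0d] = c4 1a dd 6e dd

D0: mem[0x16..0x19] <- [a4 9c fa bb]
D1: mem[0x08..0x0d] <- [6e dd 1a 24 9e dd]
D2: mem[0x00..0x04] <- [1a 24 9e dd c4]
query mem[0x04]=0xc4, mem[0x20]=0x1a, mem[0x03]=0xdd, mem[0x08]=0x6e, mem[0x0d]=0xdd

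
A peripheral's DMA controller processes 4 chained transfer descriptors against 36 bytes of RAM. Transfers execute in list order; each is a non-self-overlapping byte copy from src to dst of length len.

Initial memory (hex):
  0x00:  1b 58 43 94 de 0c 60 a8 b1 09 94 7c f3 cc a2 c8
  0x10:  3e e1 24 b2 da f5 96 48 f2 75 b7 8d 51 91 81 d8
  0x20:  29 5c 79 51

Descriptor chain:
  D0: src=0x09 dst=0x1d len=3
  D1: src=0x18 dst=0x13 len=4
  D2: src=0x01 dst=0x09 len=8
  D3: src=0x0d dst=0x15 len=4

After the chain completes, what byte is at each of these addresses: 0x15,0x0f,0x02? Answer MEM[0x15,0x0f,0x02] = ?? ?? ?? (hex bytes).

MEM[0x15,0x0f,0x02] = 0c a8 43

D0: mem[0x1d..0x1f] <- [09 94 7c]
D1: mem[0x13..0x16] <- [f2 75 b7 8d]
D2: mem[0x09..0x10] <- [58 43 94 de 0c 60 a8 b1]
D3: mem[0x15..0x18] <- [0c 60 a8 b1]
query mem[0x15]=0x0c, mem[0x0f]=0xa8, mem[0x02]=0x43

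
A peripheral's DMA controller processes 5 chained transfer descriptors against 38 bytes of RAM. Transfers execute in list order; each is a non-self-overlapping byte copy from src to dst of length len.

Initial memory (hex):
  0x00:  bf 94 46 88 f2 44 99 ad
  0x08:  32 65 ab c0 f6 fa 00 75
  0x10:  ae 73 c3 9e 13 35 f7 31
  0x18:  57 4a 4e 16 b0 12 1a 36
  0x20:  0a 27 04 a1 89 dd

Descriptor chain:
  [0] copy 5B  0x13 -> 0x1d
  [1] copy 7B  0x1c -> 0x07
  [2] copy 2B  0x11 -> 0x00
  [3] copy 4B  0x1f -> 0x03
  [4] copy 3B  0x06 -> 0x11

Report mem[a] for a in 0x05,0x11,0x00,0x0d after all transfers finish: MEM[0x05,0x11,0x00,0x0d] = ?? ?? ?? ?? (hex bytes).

[0] 0x13->0x1d len=5 : 9e 13 35 f7 31
[1] 0x1c->0x07 len=7 : b0 9e 13 35 f7 31 04
[2] 0x11->0x00 len=2 : 73 c3
[3] 0x1f->0x03 len=4 : 35 f7 31 04
[4] 0x06->0x11 len=3 : 04 b0 9e
query mem[0x05]=0x31, mem[0x11]=0x04, mem[0x00]=0x73, mem[0x0d]=0x04

MEM[0x05,0x11,0x00,0x0d] = 31 04 73 04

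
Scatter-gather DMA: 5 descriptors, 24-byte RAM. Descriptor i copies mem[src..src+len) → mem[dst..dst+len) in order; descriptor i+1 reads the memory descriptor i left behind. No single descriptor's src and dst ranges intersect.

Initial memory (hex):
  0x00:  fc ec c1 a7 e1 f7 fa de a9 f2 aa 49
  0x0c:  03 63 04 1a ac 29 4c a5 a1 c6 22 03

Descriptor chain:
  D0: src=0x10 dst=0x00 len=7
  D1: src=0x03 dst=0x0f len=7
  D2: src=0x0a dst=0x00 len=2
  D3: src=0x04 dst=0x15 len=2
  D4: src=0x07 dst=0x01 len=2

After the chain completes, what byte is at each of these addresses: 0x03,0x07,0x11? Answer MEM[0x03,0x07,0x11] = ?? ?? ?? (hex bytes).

D0: mem[0x00..0x06] <- [ac 29 4c a5 a1 c6 22]
D1: mem[0x0f..0x15] <- [a5 a1 c6 22 de a9 f2]
D2: mem[0x00..0x01] <- [aa 49]
D3: mem[0x15..0x16] <- [a1 c6]
D4: mem[0x01..0x02] <- [de a9]
query mem[0x03]=0xa5, mem[0x07]=0xde, mem[0x11]=0xc6

MEM[0x03,0x07,0x11] = a5 de c6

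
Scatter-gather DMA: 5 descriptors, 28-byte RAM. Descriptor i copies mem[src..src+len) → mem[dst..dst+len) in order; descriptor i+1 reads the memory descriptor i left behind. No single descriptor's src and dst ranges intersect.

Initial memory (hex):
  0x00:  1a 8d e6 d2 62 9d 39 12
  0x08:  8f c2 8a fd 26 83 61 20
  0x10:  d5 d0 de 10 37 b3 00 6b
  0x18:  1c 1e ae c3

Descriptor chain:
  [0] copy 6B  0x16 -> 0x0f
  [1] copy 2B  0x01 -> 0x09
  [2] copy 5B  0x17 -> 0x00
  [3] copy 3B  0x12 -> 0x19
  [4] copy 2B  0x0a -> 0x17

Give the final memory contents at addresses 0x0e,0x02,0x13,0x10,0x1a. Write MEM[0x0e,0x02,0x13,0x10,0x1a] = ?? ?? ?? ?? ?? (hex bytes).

MEM[0x0e,0x02,0x13,0x10,0x1a] = 61 1e ae 6b ae

  after D0: wrote 6B at 0x0f = 006b1c1eaec3
  after D1: wrote 2B at 0x09 = 8de6
  after D2: wrote 5B at 0x00 = 6b1c1eaec3
  after D3: wrote 3B at 0x19 = 1eaec3
  after D4: wrote 2B at 0x17 = e6fd
query mem[0x0e]=0x61, mem[0x02]=0x1e, mem[0x13]=0xae, mem[0x10]=0x6b, mem[0x1a]=0xae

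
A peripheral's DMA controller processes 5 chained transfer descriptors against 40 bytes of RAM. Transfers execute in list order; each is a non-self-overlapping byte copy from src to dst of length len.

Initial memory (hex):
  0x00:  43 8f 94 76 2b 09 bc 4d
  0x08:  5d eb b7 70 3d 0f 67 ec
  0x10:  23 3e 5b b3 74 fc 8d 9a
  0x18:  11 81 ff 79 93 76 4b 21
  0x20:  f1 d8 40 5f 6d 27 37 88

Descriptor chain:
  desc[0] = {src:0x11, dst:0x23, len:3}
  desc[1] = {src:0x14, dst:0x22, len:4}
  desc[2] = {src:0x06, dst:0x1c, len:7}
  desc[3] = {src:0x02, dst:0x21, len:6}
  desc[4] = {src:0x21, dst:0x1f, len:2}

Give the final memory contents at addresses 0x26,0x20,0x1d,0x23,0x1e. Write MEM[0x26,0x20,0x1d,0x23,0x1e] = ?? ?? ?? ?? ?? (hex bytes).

MEM[0x26,0x20,0x1d,0x23,0x1e] = 4d 76 4d 2b 5d

#0 dst[0x23+3] := {0x3e,0x5b,0xb3}
#1 dst[0x22+4] := {0x74,0xfc,0x8d,0x9a}
#2 dst[0x1c+7] := {0xbc,0x4d,0x5d,0xeb,0xb7,0x70,0x3d}
#3 dst[0x21+6] := {0x94,0x76,0x2b,0x09,0xbc,0x4d}
#4 dst[0x1f+2] := {0x94,0x76}
query mem[0x26]=0x4d, mem[0x20]=0x76, mem[0x1d]=0x4d, mem[0x23]=0x2b, mem[0x1e]=0x5d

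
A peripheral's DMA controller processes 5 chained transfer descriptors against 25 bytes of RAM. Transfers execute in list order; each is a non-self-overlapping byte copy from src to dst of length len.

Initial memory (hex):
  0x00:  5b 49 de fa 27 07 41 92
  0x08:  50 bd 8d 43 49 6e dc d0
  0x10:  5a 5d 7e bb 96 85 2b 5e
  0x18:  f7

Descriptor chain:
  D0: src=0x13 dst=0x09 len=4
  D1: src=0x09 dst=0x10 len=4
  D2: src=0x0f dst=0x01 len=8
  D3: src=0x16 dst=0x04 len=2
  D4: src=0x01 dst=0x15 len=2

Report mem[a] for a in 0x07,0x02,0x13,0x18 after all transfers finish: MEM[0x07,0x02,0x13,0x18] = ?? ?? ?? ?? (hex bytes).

MEM[0x07,0x02,0x13,0x18] = 85 bb 2b f7

#0 dst[0x09+4] := {0xbb,0x96,0x85,0x2b}
#1 dst[0x10+4] := {0xbb,0x96,0x85,0x2b}
#2 dst[0x01+8] := {0xd0,0xbb,0x96,0x85,0x2b,0x96,0x85,0x2b}
#3 dst[0x04+2] := {0x2b,0x5e}
#4 dst[0x15+2] := {0xd0,0xbb}
query mem[0x07]=0x85, mem[0x02]=0xbb, mem[0x13]=0x2b, mem[0x18]=0xf7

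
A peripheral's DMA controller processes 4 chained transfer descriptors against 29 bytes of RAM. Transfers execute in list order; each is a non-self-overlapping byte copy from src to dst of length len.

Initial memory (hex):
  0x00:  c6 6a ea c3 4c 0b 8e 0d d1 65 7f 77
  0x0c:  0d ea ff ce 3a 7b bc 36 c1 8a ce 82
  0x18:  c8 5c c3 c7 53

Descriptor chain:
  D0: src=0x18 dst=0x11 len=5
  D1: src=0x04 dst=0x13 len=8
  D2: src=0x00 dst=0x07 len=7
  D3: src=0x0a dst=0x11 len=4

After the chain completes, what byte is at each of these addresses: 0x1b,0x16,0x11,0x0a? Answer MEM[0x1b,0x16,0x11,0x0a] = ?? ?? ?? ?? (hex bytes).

MEM[0x1b,0x16,0x11,0x0a] = c7 0d c3 c3

[0] 0x18->0x11 len=5 : c8 5c c3 c7 53
[1] 0x04->0x13 len=8 : 4c 0b 8e 0d d1 65 7f 77
[2] 0x00->0x07 len=7 : c6 6a ea c3 4c 0b 8e
[3] 0x0a->0x11 len=4 : c3 4c 0b 8e
query mem[0x1b]=0xc7, mem[0x16]=0x0d, mem[0x11]=0xc3, mem[0x0a]=0xc3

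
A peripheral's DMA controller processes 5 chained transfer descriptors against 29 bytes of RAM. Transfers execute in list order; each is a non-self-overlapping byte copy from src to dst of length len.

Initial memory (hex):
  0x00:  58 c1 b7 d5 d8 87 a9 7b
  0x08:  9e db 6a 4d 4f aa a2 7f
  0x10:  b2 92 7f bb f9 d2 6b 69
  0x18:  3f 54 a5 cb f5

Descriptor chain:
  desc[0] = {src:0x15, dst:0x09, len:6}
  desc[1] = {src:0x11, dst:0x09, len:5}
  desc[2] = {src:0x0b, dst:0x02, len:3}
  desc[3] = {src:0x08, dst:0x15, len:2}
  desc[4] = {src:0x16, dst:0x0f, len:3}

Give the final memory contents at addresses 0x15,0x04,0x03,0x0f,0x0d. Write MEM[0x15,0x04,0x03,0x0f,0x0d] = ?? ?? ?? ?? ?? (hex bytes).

D0: mem[0x09..0x0e] <- [d2 6b 69 3f 54 a5]
D1: mem[0x09..0x0d] <- [92 7f bb f9 d2]
D2: mem[0x02..0x04] <- [bb f9 d2]
D3: mem[0x15..0x16] <- [9e 92]
D4: mem[0x0f..0x11] <- [92 69 3f]
query mem[0x15]=0x9e, mem[0x04]=0xd2, mem[0x03]=0xf9, mem[0x0f]=0x92, mem[0x0d]=0xd2

MEM[0x15,0x04,0x03,0x0f,0x0d] = 9e d2 f9 92 d2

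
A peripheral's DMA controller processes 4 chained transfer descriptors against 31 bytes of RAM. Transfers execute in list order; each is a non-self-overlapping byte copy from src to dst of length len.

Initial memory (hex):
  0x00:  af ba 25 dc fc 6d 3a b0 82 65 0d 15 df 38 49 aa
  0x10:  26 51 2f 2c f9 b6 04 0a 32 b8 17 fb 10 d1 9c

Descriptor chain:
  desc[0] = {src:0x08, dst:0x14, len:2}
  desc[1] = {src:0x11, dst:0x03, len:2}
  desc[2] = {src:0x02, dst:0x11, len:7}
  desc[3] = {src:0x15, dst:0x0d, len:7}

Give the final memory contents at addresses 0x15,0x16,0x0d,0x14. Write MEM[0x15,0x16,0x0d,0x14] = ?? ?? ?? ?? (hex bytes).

MEM[0x15,0x16,0x0d,0x14] = 3a b0 3a 6d

[0] 0x08->0x14 len=2 : 82 65
[1] 0x11->0x03 len=2 : 51 2f
[2] 0x02->0x11 len=7 : 25 51 2f 6d 3a b0 82
[3] 0x15->0x0d len=7 : 3a b0 82 32 b8 17 fb
query mem[0x15]=0x3a, mem[0x16]=0xb0, mem[0x0d]=0x3a, mem[0x14]=0x6d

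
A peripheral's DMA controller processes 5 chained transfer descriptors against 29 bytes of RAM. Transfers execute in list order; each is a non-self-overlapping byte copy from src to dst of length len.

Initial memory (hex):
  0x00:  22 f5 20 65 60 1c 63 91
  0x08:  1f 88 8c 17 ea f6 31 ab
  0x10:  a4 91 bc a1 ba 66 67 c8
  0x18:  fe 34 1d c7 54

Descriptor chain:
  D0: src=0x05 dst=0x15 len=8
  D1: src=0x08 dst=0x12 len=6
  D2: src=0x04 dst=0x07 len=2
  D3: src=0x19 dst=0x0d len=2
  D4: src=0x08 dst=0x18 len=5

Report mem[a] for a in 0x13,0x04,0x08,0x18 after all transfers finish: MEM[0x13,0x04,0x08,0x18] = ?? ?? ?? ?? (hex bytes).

MEM[0x13,0x04,0x08,0x18] = 88 60 1c 1c

#0 dst[0x15+8] := {0x1c,0x63,0x91,0x1f,0x88,0x8c,0x17,0xea}
#1 dst[0x12+6] := {0x1f,0x88,0x8c,0x17,0xea,0xf6}
#2 dst[0x07+2] := {0x60,0x1c}
#3 dst[0x0d+2] := {0x88,0x8c}
#4 dst[0x18+5] := {0x1c,0x88,0x8c,0x17,0xea}
query mem[0x13]=0x88, mem[0x04]=0x60, mem[0x08]=0x1c, mem[0x18]=0x1c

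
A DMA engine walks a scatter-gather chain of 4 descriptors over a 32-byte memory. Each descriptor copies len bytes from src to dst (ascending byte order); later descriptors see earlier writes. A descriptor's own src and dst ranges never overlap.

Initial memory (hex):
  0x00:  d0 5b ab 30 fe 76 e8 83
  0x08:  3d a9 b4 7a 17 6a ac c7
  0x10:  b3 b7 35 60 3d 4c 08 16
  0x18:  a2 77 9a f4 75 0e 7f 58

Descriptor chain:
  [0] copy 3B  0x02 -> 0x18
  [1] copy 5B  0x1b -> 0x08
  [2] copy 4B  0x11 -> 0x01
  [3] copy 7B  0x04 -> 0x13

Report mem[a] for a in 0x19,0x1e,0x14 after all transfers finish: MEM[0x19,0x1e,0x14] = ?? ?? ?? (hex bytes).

MEM[0x19,0x1e,0x14] = 0e 7f 76

  after D0: wrote 3B at 0x18 = ab30fe
  after D1: wrote 5B at 0x08 = f4750e7f58
  after D2: wrote 4B at 0x01 = b735603d
  after D3: wrote 7B at 0x13 = 3d76e883f4750e
query mem[0x19]=0x0e, mem[0x1e]=0x7f, mem[0x14]=0x76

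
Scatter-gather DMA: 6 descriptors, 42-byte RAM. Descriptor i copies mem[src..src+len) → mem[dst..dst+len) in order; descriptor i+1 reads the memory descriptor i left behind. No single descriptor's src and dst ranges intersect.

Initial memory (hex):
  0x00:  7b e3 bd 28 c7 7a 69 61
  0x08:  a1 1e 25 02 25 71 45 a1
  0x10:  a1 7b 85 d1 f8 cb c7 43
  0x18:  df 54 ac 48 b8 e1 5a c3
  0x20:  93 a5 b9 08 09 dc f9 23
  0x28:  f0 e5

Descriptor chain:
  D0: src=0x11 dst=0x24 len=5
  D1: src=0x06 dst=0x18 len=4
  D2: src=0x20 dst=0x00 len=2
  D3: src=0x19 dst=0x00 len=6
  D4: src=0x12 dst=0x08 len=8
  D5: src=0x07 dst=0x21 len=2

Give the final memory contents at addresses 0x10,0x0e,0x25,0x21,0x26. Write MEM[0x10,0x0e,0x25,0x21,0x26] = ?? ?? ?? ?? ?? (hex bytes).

MEM[0x10,0x0e,0x25,0x21,0x26] = a1 69 85 61 d1

#0 dst[0x24+5] := {0x7b,0x85,0xd1,0xf8,0xcb}
#1 dst[0x18+4] := {0x69,0x61,0xa1,0x1e}
#2 dst[0x00+2] := {0x93,0xa5}
#3 dst[0x00+6] := {0x61,0xa1,0x1e,0xb8,0xe1,0x5a}
#4 dst[0x08+8] := {0x85,0xd1,0xf8,0xcb,0xc7,0x43,0x69,0x61}
#5 dst[0x21+2] := {0x61,0x85}
query mem[0x10]=0xa1, mem[0x0e]=0x69, mem[0x25]=0x85, mem[0x21]=0x61, mem[0x26]=0xd1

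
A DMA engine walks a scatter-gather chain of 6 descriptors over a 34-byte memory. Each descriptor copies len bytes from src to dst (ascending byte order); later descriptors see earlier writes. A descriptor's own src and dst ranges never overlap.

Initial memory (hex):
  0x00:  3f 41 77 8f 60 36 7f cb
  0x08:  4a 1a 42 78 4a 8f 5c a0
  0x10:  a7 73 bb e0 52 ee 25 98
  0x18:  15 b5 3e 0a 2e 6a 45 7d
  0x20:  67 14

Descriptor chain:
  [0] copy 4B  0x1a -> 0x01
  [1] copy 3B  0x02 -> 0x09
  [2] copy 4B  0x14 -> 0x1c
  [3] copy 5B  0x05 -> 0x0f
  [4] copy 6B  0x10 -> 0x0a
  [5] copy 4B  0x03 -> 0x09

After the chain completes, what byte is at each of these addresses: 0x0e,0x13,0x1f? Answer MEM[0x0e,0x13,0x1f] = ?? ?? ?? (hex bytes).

MEM[0x0e,0x13,0x1f] = 52 0a 98

[0] 0x1a->0x01 len=4 : 3e 0a 2e 6a
[1] 0x02->0x09 len=3 : 0a 2e 6a
[2] 0x14->0x1c len=4 : 52 ee 25 98
[3] 0x05->0x0f len=5 : 36 7f cb 4a 0a
[4] 0x10->0x0a len=6 : 7f cb 4a 0a 52 ee
[5] 0x03->0x09 len=4 : 2e 6a 36 7f
query mem[0x0e]=0x52, mem[0x13]=0x0a, mem[0x1f]=0x98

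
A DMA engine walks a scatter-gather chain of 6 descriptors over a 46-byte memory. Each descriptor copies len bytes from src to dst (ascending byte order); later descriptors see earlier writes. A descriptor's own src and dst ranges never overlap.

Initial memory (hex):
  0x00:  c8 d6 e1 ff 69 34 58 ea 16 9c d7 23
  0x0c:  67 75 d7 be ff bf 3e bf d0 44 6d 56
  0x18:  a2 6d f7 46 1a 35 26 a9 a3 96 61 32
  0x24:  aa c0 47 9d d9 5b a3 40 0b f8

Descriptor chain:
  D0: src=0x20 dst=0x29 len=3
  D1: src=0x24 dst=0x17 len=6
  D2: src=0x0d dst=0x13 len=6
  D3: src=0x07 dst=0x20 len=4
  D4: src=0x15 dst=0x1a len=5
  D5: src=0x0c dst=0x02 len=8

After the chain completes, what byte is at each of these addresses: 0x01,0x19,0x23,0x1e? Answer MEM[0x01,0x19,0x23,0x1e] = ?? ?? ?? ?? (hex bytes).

D0: mem[0x29..0x2b] <- [a3 96 61]
D1: mem[0x17..0x1c] <- [aa c0 47 9d d9 a3]
D2: mem[0x13..0x18] <- [75 d7 be ff bf 3e]
D3: mem[0x20..0x23] <- [ea 16 9c d7]
D4: mem[0x1a..0x1e] <- [be ff bf 3e 47]
D5: mem[0x02..0x09] <- [67 75 d7 be ff bf 3e 75]
query mem[0x01]=0xd6, mem[0x19]=0x47, mem[0x23]=0xd7, mem[0x1e]=0x47

MEM[0x01,0x19,0x23,0x1e] = d6 47 d7 47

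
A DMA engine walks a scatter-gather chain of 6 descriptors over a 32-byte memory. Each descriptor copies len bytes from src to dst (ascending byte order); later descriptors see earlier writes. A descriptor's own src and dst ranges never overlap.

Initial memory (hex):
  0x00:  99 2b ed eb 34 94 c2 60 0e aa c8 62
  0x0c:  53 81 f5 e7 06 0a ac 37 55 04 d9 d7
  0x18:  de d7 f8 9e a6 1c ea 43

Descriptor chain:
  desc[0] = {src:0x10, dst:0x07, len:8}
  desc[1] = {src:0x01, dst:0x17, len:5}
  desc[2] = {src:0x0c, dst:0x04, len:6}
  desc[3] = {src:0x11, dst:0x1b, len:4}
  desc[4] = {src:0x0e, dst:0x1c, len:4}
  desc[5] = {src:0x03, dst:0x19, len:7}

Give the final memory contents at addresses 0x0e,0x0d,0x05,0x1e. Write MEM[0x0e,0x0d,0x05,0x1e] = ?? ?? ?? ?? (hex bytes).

  after D0: wrote 8B at 0x07 = 060aac375504d9d7
  after D1: wrote 5B at 0x17 = 2bedeb3494
  after D2: wrote 6B at 0x04 = 04d9d7e7060a
  after D3: wrote 4B at 0x1b = 0aac3755
  after D4: wrote 4B at 0x1c = d7e7060a
  after D5: wrote 7B at 0x19 = eb04d9d7e7060a
query mem[0x0e]=0xd7, mem[0x0d]=0xd9, mem[0x05]=0xd9, mem[0x1e]=0x06

MEM[0x0e,0x0d,0x05,0x1e] = d7 d9 d9 06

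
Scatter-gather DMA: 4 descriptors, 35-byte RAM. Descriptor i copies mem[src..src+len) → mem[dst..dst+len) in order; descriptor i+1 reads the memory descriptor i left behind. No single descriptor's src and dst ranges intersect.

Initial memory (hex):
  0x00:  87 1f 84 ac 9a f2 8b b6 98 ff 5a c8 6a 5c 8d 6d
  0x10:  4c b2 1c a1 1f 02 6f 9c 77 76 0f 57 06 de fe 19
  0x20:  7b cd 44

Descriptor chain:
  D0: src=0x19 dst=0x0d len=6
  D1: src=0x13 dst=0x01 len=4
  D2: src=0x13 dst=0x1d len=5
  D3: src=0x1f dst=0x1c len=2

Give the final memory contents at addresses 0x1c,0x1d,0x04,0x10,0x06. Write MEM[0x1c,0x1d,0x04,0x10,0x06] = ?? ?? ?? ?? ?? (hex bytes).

[0] 0x19->0x0d len=6 : 76 0f 57 06 de fe
[1] 0x13->0x01 len=4 : a1 1f 02 6f
[2] 0x13->0x1d len=5 : a1 1f 02 6f 9c
[3] 0x1f->0x1c len=2 : 02 6f
query mem[0x1c]=0x02, mem[0x1d]=0x6f, mem[0x04]=0x6f, mem[0x10]=0x06, mem[0x06]=0x8b

MEM[0x1c,0x1d,0x04,0x10,0x06] = 02 6f 6f 06 8b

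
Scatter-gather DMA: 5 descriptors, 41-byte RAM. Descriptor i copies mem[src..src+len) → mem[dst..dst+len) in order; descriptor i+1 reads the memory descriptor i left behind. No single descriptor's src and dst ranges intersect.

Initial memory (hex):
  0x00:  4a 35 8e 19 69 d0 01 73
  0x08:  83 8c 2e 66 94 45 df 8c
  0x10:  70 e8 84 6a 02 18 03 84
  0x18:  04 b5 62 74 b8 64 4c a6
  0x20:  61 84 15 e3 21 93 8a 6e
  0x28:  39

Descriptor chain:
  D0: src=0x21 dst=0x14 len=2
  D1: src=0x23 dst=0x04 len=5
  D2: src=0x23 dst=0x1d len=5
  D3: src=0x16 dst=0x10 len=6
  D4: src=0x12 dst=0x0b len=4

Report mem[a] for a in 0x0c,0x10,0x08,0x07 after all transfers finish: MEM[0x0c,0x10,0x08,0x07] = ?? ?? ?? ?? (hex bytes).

  after D0: wrote 2B at 0x14 = 8415
  after D1: wrote 5B at 0x04 = e321938a6e
  after D2: wrote 5B at 0x1d = e321938a6e
  after D3: wrote 6B at 0x10 = 038404b56274
  after D4: wrote 4B at 0x0b = 04b56274
query mem[0x0c]=0xb5, mem[0x10]=0x03, mem[0x08]=0x6e, mem[0x07]=0x8a

MEM[0x0c,0x10,0x08,0x07] = b5 03 6e 8a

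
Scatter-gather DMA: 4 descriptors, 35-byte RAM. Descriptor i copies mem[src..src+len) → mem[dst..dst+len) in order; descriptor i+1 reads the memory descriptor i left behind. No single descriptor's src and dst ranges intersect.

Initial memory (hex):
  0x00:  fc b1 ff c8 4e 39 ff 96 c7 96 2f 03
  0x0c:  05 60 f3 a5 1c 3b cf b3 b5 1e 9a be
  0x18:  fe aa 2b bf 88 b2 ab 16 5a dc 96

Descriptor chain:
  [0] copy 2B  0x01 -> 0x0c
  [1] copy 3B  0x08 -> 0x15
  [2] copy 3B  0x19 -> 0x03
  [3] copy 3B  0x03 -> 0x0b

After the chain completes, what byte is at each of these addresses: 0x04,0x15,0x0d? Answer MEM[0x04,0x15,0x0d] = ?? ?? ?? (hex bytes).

  after D0: wrote 2B at 0x0c = b1ff
  after D1: wrote 3B at 0x15 = c7962f
  after D2: wrote 3B at 0x03 = aa2bbf
  after D3: wrote 3B at 0x0b = aa2bbf
query mem[0x04]=0x2b, mem[0x15]=0xc7, mem[0x0d]=0xbf

MEM[0x04,0x15,0x0d] = 2b c7 bf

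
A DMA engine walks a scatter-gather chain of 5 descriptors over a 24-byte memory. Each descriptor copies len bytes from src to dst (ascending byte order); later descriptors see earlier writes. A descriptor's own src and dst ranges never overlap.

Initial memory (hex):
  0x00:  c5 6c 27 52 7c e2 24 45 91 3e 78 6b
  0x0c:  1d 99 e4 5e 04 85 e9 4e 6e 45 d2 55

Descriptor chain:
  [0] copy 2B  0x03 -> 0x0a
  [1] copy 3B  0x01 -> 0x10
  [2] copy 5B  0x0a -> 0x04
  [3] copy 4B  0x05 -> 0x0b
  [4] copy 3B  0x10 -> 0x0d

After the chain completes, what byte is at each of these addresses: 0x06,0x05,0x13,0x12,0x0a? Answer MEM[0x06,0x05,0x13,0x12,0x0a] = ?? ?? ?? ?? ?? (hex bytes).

MEM[0x06,0x05,0x13,0x12,0x0a] = 1d 7c 4e 52 52

#0 dst[0x0a+2] := {0x52,0x7c}
#1 dst[0x10+3] := {0x6c,0x27,0x52}
#2 dst[0x04+5] := {0x52,0x7c,0x1d,0x99,0xe4}
#3 dst[0x0b+4] := {0x7c,0x1d,0x99,0xe4}
#4 dst[0x0d+3] := {0x6c,0x27,0x52}
query mem[0x06]=0x1d, mem[0x05]=0x7c, mem[0x13]=0x4e, mem[0x12]=0x52, mem[0x0a]=0x52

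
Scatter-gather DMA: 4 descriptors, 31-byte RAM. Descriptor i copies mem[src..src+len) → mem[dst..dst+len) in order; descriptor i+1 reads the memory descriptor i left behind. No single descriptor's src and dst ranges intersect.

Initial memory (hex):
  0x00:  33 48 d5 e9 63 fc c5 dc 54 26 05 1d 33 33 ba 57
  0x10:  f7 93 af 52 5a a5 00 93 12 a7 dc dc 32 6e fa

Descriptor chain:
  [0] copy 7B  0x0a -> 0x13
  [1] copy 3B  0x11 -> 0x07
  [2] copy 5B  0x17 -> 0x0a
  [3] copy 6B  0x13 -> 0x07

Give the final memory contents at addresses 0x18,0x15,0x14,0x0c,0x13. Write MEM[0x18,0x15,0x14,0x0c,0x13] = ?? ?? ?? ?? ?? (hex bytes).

[0] 0x0a->0x13 len=7 : 05 1d 33 33 ba 57 f7
[1] 0x11->0x07 len=3 : 93 af 05
[2] 0x17->0x0a len=5 : ba 57 f7 dc dc
[3] 0x13->0x07 len=6 : 05 1d 33 33 ba 57
query mem[0x18]=0x57, mem[0x15]=0x33, mem[0x14]=0x1d, mem[0x0c]=0x57, mem[0x13]=0x05

MEM[0x18,0x15,0x14,0x0c,0x13] = 57 33 1d 57 05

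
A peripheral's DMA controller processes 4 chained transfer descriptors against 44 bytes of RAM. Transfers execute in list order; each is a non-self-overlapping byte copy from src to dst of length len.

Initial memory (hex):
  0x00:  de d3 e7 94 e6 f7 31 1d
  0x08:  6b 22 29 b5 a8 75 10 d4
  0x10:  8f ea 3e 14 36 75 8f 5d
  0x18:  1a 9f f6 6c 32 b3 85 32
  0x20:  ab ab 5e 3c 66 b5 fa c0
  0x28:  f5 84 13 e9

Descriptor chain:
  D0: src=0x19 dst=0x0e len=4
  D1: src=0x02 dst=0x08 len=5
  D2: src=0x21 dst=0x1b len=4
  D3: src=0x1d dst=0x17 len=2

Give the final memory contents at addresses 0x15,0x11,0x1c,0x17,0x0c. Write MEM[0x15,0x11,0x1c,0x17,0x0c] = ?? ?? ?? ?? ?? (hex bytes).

[0] 0x19->0x0e len=4 : 9f f6 6c 32
[1] 0x02->0x08 len=5 : e7 94 e6 f7 31
[2] 0x21->0x1b len=4 : ab 5e 3c 66
[3] 0x1d->0x17 len=2 : 3c 66
query mem[0x15]=0x75, mem[0x11]=0x32, mem[0x1c]=0x5e, mem[0x17]=0x3c, mem[0x0c]=0x31

MEM[0x15,0x11,0x1c,0x17,0x0c] = 75 32 5e 3c 31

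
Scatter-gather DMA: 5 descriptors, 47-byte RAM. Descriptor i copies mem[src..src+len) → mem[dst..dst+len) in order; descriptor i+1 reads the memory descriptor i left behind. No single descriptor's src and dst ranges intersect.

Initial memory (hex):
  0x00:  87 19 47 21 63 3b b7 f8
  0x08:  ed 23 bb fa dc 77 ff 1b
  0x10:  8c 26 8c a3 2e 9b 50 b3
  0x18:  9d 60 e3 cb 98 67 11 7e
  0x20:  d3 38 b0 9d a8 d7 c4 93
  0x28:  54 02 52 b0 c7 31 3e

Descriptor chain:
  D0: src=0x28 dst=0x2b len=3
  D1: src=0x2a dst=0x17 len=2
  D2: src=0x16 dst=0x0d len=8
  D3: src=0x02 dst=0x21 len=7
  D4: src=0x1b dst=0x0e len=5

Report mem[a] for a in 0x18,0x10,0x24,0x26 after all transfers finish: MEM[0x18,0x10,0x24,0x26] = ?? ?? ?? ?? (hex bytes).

  after D0: wrote 3B at 0x2b = 540252
  after D1: wrote 2B at 0x17 = 5254
  after D2: wrote 8B at 0x0d = 50525460e3cb9867
  after D3: wrote 7B at 0x21 = 4721633bb7f8ed
  after D4: wrote 5B at 0x0e = cb9867117e
query mem[0x18]=0x54, mem[0x10]=0x67, mem[0x24]=0x3b, mem[0x26]=0xf8

MEM[0x18,0x10,0x24,0x26] = 54 67 3b f8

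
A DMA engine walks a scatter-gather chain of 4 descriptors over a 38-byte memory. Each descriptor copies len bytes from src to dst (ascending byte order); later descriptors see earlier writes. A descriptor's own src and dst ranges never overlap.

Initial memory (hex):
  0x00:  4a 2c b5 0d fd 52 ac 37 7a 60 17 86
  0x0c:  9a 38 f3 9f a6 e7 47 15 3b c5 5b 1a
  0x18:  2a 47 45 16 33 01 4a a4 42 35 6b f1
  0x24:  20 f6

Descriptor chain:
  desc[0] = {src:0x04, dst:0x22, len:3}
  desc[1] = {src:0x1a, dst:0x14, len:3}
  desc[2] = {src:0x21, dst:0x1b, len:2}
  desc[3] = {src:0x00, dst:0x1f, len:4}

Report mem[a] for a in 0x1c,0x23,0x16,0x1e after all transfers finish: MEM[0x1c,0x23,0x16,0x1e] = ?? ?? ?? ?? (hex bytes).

#0 dst[0x22+3] := {0xfd,0x52,0xac}
#1 dst[0x14+3] := {0x45,0x16,0x33}
#2 dst[0x1b+2] := {0x35,0xfd}
#3 dst[0x1f+4] := {0x4a,0x2c,0xb5,0x0d}
query mem[0x1c]=0xfd, mem[0x23]=0x52, mem[0x16]=0x33, mem[0x1e]=0x4a

MEM[0x1c,0x23,0x16,0x1e] = fd 52 33 4a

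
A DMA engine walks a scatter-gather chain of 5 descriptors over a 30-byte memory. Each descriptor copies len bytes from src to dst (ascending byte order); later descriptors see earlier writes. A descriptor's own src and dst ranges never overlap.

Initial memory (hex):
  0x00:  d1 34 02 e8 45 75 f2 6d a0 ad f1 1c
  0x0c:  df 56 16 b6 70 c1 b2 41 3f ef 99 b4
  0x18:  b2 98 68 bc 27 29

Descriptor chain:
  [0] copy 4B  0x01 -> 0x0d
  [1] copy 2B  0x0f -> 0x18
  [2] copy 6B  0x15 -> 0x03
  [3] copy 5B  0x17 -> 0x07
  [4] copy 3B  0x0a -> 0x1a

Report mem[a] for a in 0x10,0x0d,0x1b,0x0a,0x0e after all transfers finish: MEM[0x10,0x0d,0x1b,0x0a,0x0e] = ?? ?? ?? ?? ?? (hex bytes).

MEM[0x10,0x0d,0x1b,0x0a,0x0e] = 45 34 bc 68 02

#0 dst[0x0d+4] := {0x34,0x02,0xe8,0x45}
#1 dst[0x18+2] := {0xe8,0x45}
#2 dst[0x03+6] := {0xef,0x99,0xb4,0xe8,0x45,0x68}
#3 dst[0x07+5] := {0xb4,0xe8,0x45,0x68,0xbc}
#4 dst[0x1a+3] := {0x68,0xbc,0xdf}
query mem[0x10]=0x45, mem[0x0d]=0x34, mem[0x1b]=0xbc, mem[0x0a]=0x68, mem[0x0e]=0x02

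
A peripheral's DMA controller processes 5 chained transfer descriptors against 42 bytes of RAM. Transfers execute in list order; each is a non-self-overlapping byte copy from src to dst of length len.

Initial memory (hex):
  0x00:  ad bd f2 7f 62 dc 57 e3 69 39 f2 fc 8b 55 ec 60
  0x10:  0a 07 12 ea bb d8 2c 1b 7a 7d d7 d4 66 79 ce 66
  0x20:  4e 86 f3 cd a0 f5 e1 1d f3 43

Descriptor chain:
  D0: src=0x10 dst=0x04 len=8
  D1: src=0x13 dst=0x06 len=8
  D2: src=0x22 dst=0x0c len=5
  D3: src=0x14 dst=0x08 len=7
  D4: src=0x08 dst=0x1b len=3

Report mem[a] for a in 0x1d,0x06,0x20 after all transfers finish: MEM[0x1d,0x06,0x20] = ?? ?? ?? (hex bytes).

D0: mem[0x04..0x0b] <- [0a 07 12 ea bb d8 2c 1b]
D1: mem[0x06..0x0d] <- [ea bb d8 2c 1b 7a 7d d7]
D2: mem[0x0c..0x10] <- [f3 cd a0 f5 e1]
D3: mem[0x08..0x0e] <- [bb d8 2c 1b 7a 7d d7]
D4: mem[0x1b..0x1d] <- [bb d8 2c]
query mem[0x1d]=0x2c, mem[0x06]=0xea, mem[0x20]=0x4e

MEM[0x1d,0x06,0x20] = 2c ea 4e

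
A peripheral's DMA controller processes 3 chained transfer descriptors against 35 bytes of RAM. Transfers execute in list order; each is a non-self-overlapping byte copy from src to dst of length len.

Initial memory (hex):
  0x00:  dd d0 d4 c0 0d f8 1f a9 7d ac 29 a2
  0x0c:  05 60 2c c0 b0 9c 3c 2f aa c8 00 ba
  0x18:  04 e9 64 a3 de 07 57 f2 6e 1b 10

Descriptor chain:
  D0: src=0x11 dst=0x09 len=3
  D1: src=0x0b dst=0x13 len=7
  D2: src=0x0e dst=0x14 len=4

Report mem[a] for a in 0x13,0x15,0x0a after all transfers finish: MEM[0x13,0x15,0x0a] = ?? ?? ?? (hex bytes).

MEM[0x13,0x15,0x0a] = 2f c0 3c

#0 dst[0x09+3] := {0x9c,0x3c,0x2f}
#1 dst[0x13+7] := {0x2f,0x05,0x60,0x2c,0xc0,0xb0,0x9c}
#2 dst[0x14+4] := {0x2c,0xc0,0xb0,0x9c}
query mem[0x13]=0x2f, mem[0x15]=0xc0, mem[0x0a]=0x3c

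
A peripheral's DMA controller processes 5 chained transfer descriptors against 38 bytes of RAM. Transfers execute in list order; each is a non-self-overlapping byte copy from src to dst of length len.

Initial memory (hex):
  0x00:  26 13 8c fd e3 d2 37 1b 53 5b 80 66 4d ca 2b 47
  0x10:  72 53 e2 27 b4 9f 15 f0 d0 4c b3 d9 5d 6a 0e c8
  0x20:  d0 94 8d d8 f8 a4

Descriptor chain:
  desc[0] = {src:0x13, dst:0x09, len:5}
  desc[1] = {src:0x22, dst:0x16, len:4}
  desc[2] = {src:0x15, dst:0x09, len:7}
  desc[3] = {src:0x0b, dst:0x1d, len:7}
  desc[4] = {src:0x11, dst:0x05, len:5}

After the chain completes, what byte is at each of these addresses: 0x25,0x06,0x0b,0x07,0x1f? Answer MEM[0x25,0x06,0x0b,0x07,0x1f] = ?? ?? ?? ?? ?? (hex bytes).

[0] 0x13->0x09 len=5 : 27 b4 9f 15 f0
[1] 0x22->0x16 len=4 : 8d d8 f8 a4
[2] 0x15->0x09 len=7 : 9f 8d d8 f8 a4 b3 d9
[3] 0x0b->0x1d len=7 : d8 f8 a4 b3 d9 72 53
[4] 0x11->0x05 len=5 : 53 e2 27 b4 9f
query mem[0x25]=0xa4, mem[0x06]=0xe2, mem[0x0b]=0xd8, mem[0x07]=0x27, mem[0x1f]=0xa4

MEM[0x25,0x06,0x0b,0x07,0x1f] = a4 e2 d8 27 a4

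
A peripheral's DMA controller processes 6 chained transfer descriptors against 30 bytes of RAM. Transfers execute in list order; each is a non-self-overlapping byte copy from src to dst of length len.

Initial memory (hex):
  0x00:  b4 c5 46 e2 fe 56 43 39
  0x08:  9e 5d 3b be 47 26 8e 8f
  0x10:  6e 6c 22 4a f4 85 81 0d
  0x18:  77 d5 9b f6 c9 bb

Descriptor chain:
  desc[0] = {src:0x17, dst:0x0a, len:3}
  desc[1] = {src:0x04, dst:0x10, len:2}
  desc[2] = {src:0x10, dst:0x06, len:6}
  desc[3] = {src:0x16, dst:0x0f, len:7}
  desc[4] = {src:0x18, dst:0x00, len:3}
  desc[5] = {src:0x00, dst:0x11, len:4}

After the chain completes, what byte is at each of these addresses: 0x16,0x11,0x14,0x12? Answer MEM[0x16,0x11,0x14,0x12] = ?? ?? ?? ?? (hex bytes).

MEM[0x16,0x11,0x14,0x12] = 81 77 e2 d5

D0: mem[0x0a..0x0c] <- [0d 77 d5]
D1: mem[0x10..0x11] <- [fe 56]
D2: mem[0x06..0x0b] <- [fe 56 22 4a f4 85]
D3: mem[0x0f..0x15] <- [81 0d 77 d5 9b f6 c9]
D4: mem[0x00..0x02] <- [77 d5 9b]
D5: mem[0x11..0x14] <- [77 d5 9b e2]
query mem[0x16]=0x81, mem[0x11]=0x77, mem[0x14]=0xe2, mem[0x12]=0xd5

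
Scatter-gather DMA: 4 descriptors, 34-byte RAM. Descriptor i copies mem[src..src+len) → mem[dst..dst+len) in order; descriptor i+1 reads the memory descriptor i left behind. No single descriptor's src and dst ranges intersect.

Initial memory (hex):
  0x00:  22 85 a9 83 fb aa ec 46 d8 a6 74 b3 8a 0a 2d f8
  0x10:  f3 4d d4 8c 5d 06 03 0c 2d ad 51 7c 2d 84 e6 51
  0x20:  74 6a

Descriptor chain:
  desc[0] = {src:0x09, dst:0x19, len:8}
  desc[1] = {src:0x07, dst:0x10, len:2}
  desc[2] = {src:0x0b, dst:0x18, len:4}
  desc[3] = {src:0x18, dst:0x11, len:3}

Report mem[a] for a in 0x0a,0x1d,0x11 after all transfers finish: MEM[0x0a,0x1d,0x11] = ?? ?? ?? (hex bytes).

MEM[0x0a,0x1d,0x11] = 74 0a b3

[0] 0x09->0x19 len=8 : a6 74 b3 8a 0a 2d f8 f3
[1] 0x07->0x10 len=2 : 46 d8
[2] 0x0b->0x18 len=4 : b3 8a 0a 2d
[3] 0x18->0x11 len=3 : b3 8a 0a
query mem[0x0a]=0x74, mem[0x1d]=0x0a, mem[0x11]=0xb3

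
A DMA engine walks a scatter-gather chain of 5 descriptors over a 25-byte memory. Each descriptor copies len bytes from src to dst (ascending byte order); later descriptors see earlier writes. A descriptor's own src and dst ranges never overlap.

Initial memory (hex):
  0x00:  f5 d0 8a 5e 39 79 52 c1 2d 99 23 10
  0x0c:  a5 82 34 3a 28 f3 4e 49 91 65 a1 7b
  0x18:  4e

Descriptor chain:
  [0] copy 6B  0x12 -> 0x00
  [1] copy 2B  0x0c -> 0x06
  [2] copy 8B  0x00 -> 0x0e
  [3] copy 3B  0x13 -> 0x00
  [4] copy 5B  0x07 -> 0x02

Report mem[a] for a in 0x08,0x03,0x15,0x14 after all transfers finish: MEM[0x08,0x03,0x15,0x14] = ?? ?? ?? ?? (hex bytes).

[0] 0x12->0x00 len=6 : 4e 49 91 65 a1 7b
[1] 0x0c->0x06 len=2 : a5 82
[2] 0x00->0x0e len=8 : 4e 49 91 65 a1 7b a5 82
[3] 0x13->0x00 len=3 : 7b a5 82
[4] 0x07->0x02 len=5 : 82 2d 99 23 10
query mem[0x08]=0x2d, mem[0x03]=0x2d, mem[0x15]=0x82, mem[0x14]=0xa5

MEM[0x08,0x03,0x15,0x14] = 2d 2d 82 a5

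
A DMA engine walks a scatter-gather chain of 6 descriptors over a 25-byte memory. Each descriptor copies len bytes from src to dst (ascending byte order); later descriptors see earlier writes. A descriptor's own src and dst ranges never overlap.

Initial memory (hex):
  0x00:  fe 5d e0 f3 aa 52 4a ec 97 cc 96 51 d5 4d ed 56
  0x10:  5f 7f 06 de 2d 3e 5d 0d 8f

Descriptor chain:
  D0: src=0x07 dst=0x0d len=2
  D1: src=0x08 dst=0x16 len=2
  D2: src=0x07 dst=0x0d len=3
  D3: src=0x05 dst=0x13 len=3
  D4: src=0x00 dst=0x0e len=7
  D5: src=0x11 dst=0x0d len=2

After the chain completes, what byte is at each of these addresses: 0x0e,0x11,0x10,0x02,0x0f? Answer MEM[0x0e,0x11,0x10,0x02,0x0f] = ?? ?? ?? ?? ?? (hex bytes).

#0 dst[0x0d+2] := {0xec,0x97}
#1 dst[0x16+2] := {0x97,0xcc}
#2 dst[0x0d+3] := {0xec,0x97,0xcc}
#3 dst[0x13+3] := {0x52,0x4a,0xec}
#4 dst[0x0e+7] := {0xfe,0x5d,0xe0,0xf3,0xaa,0x52,0x4a}
#5 dst[0x0d+2] := {0xf3,0xaa}
query mem[0x0e]=0xaa, mem[0x11]=0xf3, mem[0x10]=0xe0, mem[0x02]=0xe0, mem[0x0f]=0x5d

MEM[0x0e,0x11,0x10,0x02,0x0f] = aa f3 e0 e0 5d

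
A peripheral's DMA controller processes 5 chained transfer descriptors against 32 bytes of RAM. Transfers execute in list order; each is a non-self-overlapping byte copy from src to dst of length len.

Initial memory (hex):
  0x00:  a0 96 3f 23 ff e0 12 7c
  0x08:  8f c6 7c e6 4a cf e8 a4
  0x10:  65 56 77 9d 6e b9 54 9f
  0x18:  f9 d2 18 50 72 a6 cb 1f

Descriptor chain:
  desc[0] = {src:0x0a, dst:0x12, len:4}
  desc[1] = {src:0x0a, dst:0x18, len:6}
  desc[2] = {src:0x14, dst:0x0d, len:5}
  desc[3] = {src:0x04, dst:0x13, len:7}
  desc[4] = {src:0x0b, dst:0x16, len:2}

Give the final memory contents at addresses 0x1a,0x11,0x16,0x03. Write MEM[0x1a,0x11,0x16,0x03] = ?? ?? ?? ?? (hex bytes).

MEM[0x1a,0x11,0x16,0x03] = 4a 7c e6 23

D0: mem[0x12..0x15] <- [7c e6 4a cf]
D1: mem[0x18..0x1d] <- [7c e6 4a cf e8 a4]
D2: mem[0x0d..0x11] <- [4a cf 54 9f 7c]
D3: mem[0x13..0x19] <- [ff e0 12 7c 8f c6 7c]
D4: mem[0x16..0x17] <- [e6 4a]
query mem[0x1a]=0x4a, mem[0x11]=0x7c, mem[0x16]=0xe6, mem[0x03]=0x23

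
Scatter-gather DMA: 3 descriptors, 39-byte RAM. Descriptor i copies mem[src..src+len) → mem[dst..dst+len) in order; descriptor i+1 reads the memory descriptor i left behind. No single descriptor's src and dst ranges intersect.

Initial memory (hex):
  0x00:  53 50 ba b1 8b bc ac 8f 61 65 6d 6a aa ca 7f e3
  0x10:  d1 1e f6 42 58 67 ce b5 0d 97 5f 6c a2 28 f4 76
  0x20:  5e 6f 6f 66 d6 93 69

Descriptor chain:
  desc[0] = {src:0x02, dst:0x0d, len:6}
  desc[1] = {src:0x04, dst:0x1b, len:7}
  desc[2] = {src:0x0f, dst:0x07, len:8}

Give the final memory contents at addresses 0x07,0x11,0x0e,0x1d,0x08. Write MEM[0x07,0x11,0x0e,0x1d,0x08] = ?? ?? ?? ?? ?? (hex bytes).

[0] 0x02->0x0d len=6 : ba b1 8b bc ac 8f
[1] 0x04->0x1b len=7 : 8b bc ac 8f 61 65 6d
[2] 0x0f->0x07 len=8 : 8b bc ac 8f 42 58 67 ce
query mem[0x07]=0x8b, mem[0x11]=0xac, mem[0x0e]=0xce, mem[0x1d]=0xac, mem[0x08]=0xbc

MEM[0x07,0x11,0x0e,0x1d,0x08] = 8b ac ce ac bc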